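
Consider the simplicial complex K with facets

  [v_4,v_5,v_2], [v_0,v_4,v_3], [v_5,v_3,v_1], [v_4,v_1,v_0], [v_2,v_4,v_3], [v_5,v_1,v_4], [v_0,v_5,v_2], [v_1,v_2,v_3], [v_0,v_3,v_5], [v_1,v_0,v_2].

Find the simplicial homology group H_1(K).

H_1 ≅ Z/2.

Order the vertices as v_0 < v_1 < v_2 < v_3 < v_4 < v_5. Listing each simplex with vertices in this order, K has dimension 2 with simplices:

  0-simplices (6): [v_0], [v_1], [v_2], [v_3], [v_4], [v_5]
  1-simplices (15): (15 of them)
  2-simplices (10): [v_0,v_1,v_2], [v_0,v_1,v_4], [v_0,v_2,v_5], [v_0,v_3,v_4], [v_0,v_3,v_5], [v_1,v_2,v_3], [v_1,v_3,v_5], [v_1,v_4,v_5], [v_2,v_3,v_4], [v_2,v_4,v_5]

Hence C_0 ≅ Z^6, C_1 ≅ Z^15, C_2 ≅ Z^10.

Boundary ∂_1: C_1 → C_0 maps an edge to its endpoints' difference, ∂[p,q] = q − p.
The 6×15 boundary matrix has rank 5 and Smith normal form diag(1,1,1,1,1).

The boundary map ∂_2: C_2 → C_1 acts by ∂[p,q,r] = [q,r] − [p,r] + [p,q]. For instance
  ∂[v_1,v_2,v_3] = [v_2,v_3] − [v_1,v_3] + [v_1,v_2],
  ∂[v_0,v_2,v_5] = [v_2,v_5] − [v_0,v_5] + [v_0,v_2].
The resulting 15×10 matrix has rank 10, and its Smith normal form has invariant factors (1,1,1,1,1,1,1,1,1,2).

Reading off H_k = ker ∂_k / im ∂_{k+1}:

  H_1: rank ker ∂_1 − rank ∂_2 = (15 − 5) − 10 = 0, and ∂_2 has invariant factor 2 > 1, so H_1 ≅ Z/2.

(K is a triangulation of the real projective plane RP^2.)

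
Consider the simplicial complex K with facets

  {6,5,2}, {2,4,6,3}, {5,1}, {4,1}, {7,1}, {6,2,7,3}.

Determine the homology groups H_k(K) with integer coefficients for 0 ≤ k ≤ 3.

H_0 ≅ Z,  H_1 ≅ Z^2,  H_2 = 0,  H_3 = 0.

Take the total order 1 < 2 < 3 < 4 < 5 < 6 < 7 on the vertex set. Then K (dimension 3) consists of the simplices:

  0-simplices (7): [1], [2], [3], [4], [5], [6], [7]
  1-simplices (14): [1,4], [1,5], [1,7], [2,3], [2,4], [2,5], [2,6], [2,7], [3,4], [3,6], [3,7], [4,6], [5,6], [6,7]
  2-simplices (8): [2,3,4], [2,3,6], [2,3,7], [2,4,6], [2,5,6], [2,6,7], [3,4,6], [3,6,7]
  3-simplices (2): [2,3,4,6], [2,3,6,7]

so the chain groups are C_0 ≅ Z^7, C_1 ≅ Z^14, C_2 ≅ Z^8, C_3 ≅ Z^2.

The boundary map ∂_1: C_1 → C_0 is given by ∂[p,q] = [q] − [p].
As a 7×14 matrix over Z this has rank 6, with invariant factors (1,1,1,1,1,1).

Boundary ∂_2: C_2 → C_1 acts by ∂[p,q,r] = [q,r] − [p,r] + [p,q]. For instance
  ∂[3,6,7] = [6,7] − [3,7] + [3,6],
  ∂[2,5,6] = [5,6] − [2,6] + [2,5].
The 14×8 boundary matrix has rank 6 and Smith normal form diag(1,1,1,1,1,1).

Boundary ∂_3: C_3 → C_2 sends each 3-simplex σ to the alternating sum Σ_i (−1)^i (σ with its i-th vertex removed). For instance
  ∂[2,3,4,6] = [3,4,6] − [2,4,6] + [2,3,6] − [2,3,4],
  ∂[2,3,6,7] = [3,6,7] − [2,6,7] + [2,3,7] − [2,3,6].
The 8×2 boundary matrix has rank 2 and Smith normal form diag(1,1).

Reading off H_k = ker ∂_k / im ∂_{k+1}:

  H_0: rank C_0 − rank ∂_1 = 7 − 6 = 1, and the invariant factors of ∂_1 are all 1, so H_0 = Z.
  H_1: rank ker ∂_1 − rank ∂_2 = (14 − 6) − 6 = 2, and the invariant factors of ∂_2 are all 1, so H_1 = Z^2.
  H_2: rank ker ∂_2 − rank ∂_3 = (8 − 6) − 2 = 0, and the invariant factors of ∂_3 are all 1, so H_2 = 0.
  H_3: rank ker ∂_3 − rank ∂_4 = (2 − 2) − 0 = 0, and there is no ∂_4, so H_3 = 0.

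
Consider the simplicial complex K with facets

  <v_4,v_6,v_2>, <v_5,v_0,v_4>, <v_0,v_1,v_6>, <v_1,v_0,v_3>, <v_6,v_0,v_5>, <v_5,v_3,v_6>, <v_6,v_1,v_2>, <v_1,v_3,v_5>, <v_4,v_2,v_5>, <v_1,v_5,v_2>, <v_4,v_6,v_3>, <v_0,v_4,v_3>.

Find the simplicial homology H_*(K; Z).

H_0 ≅ Z,  H_1 ≅ Z/2,  H_2 = 0.

Take the total order v_0 < v_1 < v_2 < v_3 < v_4 < v_5 < v_6 on the vertex set. Then K (dimension 2) consists of the simplices:

  0-simplices (7): [v_0], [v_1], [v_2], [v_3], [v_4], [v_5], [v_6]
  1-simplices (18): (18 of them)
  2-simplices (12): (12 of them)

so the chain groups are C_0 ≅ Z^7, C_1 ≅ Z^18, C_2 ≅ Z^12.

∂_1: C_1 → C_0 maps an edge to its endpoints' difference, ∂[p,q] = q − p. For instance
  ∂[v_0,v_5] = [v_5] − [v_0].
The 7×18 boundary matrix has rank 6 and Smith normal form diag(1,1,1,1,1,1).

∂_2: C_2 → C_1 acts by ∂[p,q,r] = [q,r] − [p,r] + [p,q]. For instance
  ∂[v_1,v_2,v_6] = [v_2,v_6] − [v_1,v_6] + [v_1,v_2],
  ∂[v_0,v_5,v_6] = [v_5,v_6] − [v_0,v_6] + [v_0,v_5].
The resulting 18×12 matrix has rank 12, and its Smith normal form has invariant factors (1,1,1,1,1,1,1,1,1,1,1,2).

Now H_k = ker ∂_k / im ∂_{k+1}, so:

  H_0: rank C_0 − rank ∂_1 = 7 − 6 = 1, and the invariant factors of ∂_1 are all 1, so H_0 ≅ Z.
  H_1: rank ker ∂_1 − rank ∂_2 = (18 − 6) − 12 = 0, and ∂_2 has invariant factor 2 > 1, so H_1 ≅ Z/2.
  H_2: rank ker ∂_2 − rank ∂_3 = (12 − 12) − 0 = 0, and there is no ∂_3, so H_2 ≅ 0.

As a check, the Euler characteristic is 7 − 18 + 12 = 1, which agrees with 1 − 0 + 0 = 1.
(K is a triangulation of the real projective plane RP^2.)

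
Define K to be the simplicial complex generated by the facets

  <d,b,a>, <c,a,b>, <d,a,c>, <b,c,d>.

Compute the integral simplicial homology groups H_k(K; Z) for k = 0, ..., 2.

Fix the vertex order a < b < c < d and write every simplex with vertices in increasing order. Then dim K = 2 and the simplices of K are:

  0-simplices (4): a, b, c, d
  1-simplices (6): ab, ac, ad, bc, bd, cd
  2-simplices (4): abc, abd, acd, bcd

so the chain groups are C_0 ≅ Z^4, C_1 ≅ Z^6, C_2 ≅ Z^4.

The boundary map ∂_1: C_1 → C_0 is given by ∂[p,q] = [q] − [p]. For instance
  ∂ab = b − a.
This gives a 4×6 integer matrix of rank 3; reducing to Smith normal form yields diagonal entries (1,1,1).

Boundary ∂_2: C_2 → C_1 sends each 2-simplex [p,q,r] to [q,r] − [p,r] + [p,q]. For instance
  ∂bcd = cd − bd + bc,
  ∂acd = cd − ad + ac.
The resulting 6×4 matrix has rank 3, and its Smith normal form has invariant factors (1,1,1).

Reading off H_k = ker ∂_k / im ∂_{k+1}:

  H_0: rank C_0 − rank ∂_1 = 4 − 3 = 1, and the invariant factors of ∂_1 are all 1, so H_0 = Z.
  H_1: rank ker ∂_1 − rank ∂_2 = (6 − 3) − 3 = 0, and the invariant factors of ∂_2 are all 1, so H_1 = 0.
  H_2: rank ker ∂_2 − rank ∂_3 = (4 − 3) − 0 = 1, and there is no ∂_3, so H_2 = Z.

H_0 = Z,  H_1 = 0,  H_2 = Z.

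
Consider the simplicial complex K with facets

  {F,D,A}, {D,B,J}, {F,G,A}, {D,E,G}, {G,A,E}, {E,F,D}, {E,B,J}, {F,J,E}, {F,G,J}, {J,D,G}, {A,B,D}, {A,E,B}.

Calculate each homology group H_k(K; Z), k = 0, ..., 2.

Take the total order A < B < D < E < F < G < J on the vertex set. Then K (dimension 2) consists of the simplices:

  0-simplices (7): A, B, D, E, F, G, J
  1-simplices (18): AB, AD, AE, AF, AG, BD, BE, BJ, DE, DF, DG, DJ, EF, EG, EJ, FG, FJ, GJ
  2-simplices (12): ABD, ABE, ADF, AEG, AFG, BDJ, BEJ, DEF, DEG, DGJ, EFJ, FGJ

so the chain groups are C_0 ≅ Z^7, C_1 ≅ Z^18, C_2 ≅ Z^12.

∂_1: C_1 → C_0 maps an edge to its endpoints' difference, ∂[p,q] = q − p. For instance
  ∂FJ = J − F.
The resulting 7×18 matrix has rank 6, and its Smith normal form has invariant factors (1,1,1,1,1,1).

∂_2: C_2 → C_1 sends each 2-simplex [p,q,r] to [q,r] − [p,r] + [p,q]. For instance
  ∂ADF = DF − AF + AD,
  ∂DEG = EG − DG + DE.
The resulting 18×12 matrix has rank 12, and its Smith normal form has invariant factors (1,1,1,1,1,1,1,1,1,1,1,2).

Reading off H_k = ker ∂_k / im ∂_{k+1}:

  H_0: rank C_0 − rank ∂_1 = 7 − 6 = 1, and the invariant factors of ∂_1 are all 1, so H_0 ≅ Z.
  H_1: rank ker ∂_1 − rank ∂_2 = (18 − 6) − 12 = 0, and ∂_2 has invariant factor 2 > 1, so H_1 ≅ Z/2.
  H_2: rank ker ∂_2 − rank ∂_3 = (12 − 12) − 0 = 0, and there is no ∂_3, so H_2 ≅ 0.

As a check, the Euler characteristic is 7 − 18 + 12 = 1, which agrees with 1 − 0 + 0 = 1.
(K is a triangulation of the real projective plane RP^2.)

H_0 ≅ Z,  H_1 ≅ Z/2,  H_2 = 0.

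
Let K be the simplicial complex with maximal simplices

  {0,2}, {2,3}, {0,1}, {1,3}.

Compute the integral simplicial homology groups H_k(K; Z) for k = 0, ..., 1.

Fix the vertex order 0 < 1 < 2 < 3 and write every simplex with vertices in increasing order. Then dim K = 1 and the simplices of K are:

  0-simplices (4): [0], [1], [2], [3]
  1-simplices (4): [0,1], [0,2], [1,3], [2,3]

Hence C_0 ≅ Z^4, C_1 ≅ Z^4.

Boundary ∂_1: C_1 → C_0 sends each edge [p,q] (with p < q) to q − p. For instance
  ∂[0,1] = [1] − [0].
This gives a 4×4 integer matrix of rank 3; reducing to Smith normal form yields diagonal entries (1,1,1).

Computing H_k = (kernel of ∂_k) / (image of ∂_{k+1}):

  H_0: rank C_0 − rank ∂_1 = 4 − 3 = 1, and the invariant factors of ∂_1 are all 1, so H_0 ≅ Z.
  H_1: rank ker ∂_1 − rank ∂_2 = (4 − 3) − 0 = 1, and there is no ∂_2, so H_1 ≅ Z.

As a check, the Euler characteristic is 4 − 4 = 0, which agrees with 1 − 1 = 0.
(K is a triangulation of the circle S^1.)

H_0 ≅ Z,  H_1 ≅ Z.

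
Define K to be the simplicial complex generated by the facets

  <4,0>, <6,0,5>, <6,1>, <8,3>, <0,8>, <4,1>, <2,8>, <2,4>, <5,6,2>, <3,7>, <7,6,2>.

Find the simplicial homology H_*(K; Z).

H_0 ≅ Z,  H_1 ≅ Z^4,  H_2 = 0.

Fix the vertex order 0 < 1 < 2 < 3 < 4 < 5 < 6 < 7 < 8 and write every simplex with vertices in increasing order. Then dim K = 2 and the simplices of K are:

  0-simplices (9): [0], [1], [2], [3], [4], [5], [6], [7], [8]
  1-simplices (15): [0,4], [0,5], [0,6], [0,8], [1,4], [1,6], [2,4], [2,5], [2,6], [2,7], [2,8], [3,7], [3,8], [5,6], [6,7]
  2-simplices (3): [0,5,6], [2,5,6], [2,6,7]

Hence C_0 ≅ Z^9, C_1 ≅ Z^15, C_2 ≅ Z^3.

∂_1: C_1 → C_0 is given by ∂[p,q] = [q] − [p]. For instance
  ∂[3,8] = [8] − [3].
This gives a 9×15 integer matrix of rank 8; reducing to Smith normal form yields diagonal entries (1,1,1,1,1,1,1,1).

Boundary ∂_2: C_2 → C_1 maps a triangle to the signed sum of its edges. For instance
  ∂[2,6,7] = [6,7] − [2,7] + [2,6],
  ∂[0,5,6] = [5,6] − [0,6] + [0,5].
The resulting 15×3 matrix has rank 3, and its Smith normal form has invariant factors (1,1,1).

Reading off H_k = ker ∂_k / im ∂_{k+1}:

  H_0: rank C_0 − rank ∂_1 = 9 − 8 = 1, and the invariant factors of ∂_1 are all 1, so H_0 = Z.
  H_1: rank ker ∂_1 − rank ∂_2 = (15 − 8) − 3 = 4, and the invariant factors of ∂_2 are all 1, so H_1 = Z^4.
  H_2: rank ker ∂_2 − rank ∂_3 = (3 − 3) − 0 = 0, and there is no ∂_3, so H_2 = 0.

As a check, the Euler characteristic is 9 − 15 + 3 = -3, which agrees with 1 − 4 + 0 = -3.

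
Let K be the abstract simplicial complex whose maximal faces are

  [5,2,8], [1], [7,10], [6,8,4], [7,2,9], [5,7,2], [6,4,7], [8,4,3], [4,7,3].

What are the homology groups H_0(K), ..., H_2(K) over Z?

Take the total order 1 < 2 < 3 < 4 < 5 < 6 < 7 < 8 < 9 < 10 on the vertex set. Then K (dimension 2) consists of the simplices:

  0-simplices (10): [1], [2], [3], [4], [5], [6], [7], [8], [9], [10]
  1-simplices (16): [2,5], [2,7], [2,8], [2,9], [3,4], [3,7], [3,8], [4,6], [4,7], [4,8], [5,7], [5,8], [6,7], [6,8], [7,9], [7,10]
  2-simplices (7): [2,5,7], [2,5,8], [2,7,9], [3,4,7], [3,4,8], [4,6,7], [4,6,8]

Hence C_0 ≅ Z^10, C_1 ≅ Z^16, C_2 ≅ Z^7.

Boundary ∂_1: C_1 → C_0 is given by ∂[p,q] = [q] − [p].
As a 10×16 matrix over Z this has rank 8, with invariant factors (1,1,1,1,1,1,1,1).

Boundary ∂_2: C_2 → C_1 maps a triangle to the signed sum of its edges. For instance
  ∂[2,5,8] = [5,8] − [2,8] + [2,5],
  ∂[3,4,7] = [4,7] − [3,7] + [3,4].
As a 16×7 matrix over Z this has rank 7, with invariant factors (1,1,1,1,1,1,1).

Computing H_k = (kernel of ∂_k) / (image of ∂_{k+1}):

  H_0: rank C_0 − rank ∂_1 = 10 − 8 = 2, and the invariant factors of ∂_1 are all 1, so H_0 = Z^2.
  H_1: rank ker ∂_1 − rank ∂_2 = (16 − 8) − 7 = 1, and the invariant factors of ∂_2 are all 1, so H_1 = Z.
  H_2: rank ker ∂_2 − rank ∂_3 = (7 − 7) − 0 = 0, and there is no ∂_3, so H_2 = 0.

As a check, the Euler characteristic is 10 − 16 + 7 = 1, which agrees with 2 − 1 + 0 = 1.

H_0 ≅ Z^2,  H_1 ≅ Z,  H_2 = 0.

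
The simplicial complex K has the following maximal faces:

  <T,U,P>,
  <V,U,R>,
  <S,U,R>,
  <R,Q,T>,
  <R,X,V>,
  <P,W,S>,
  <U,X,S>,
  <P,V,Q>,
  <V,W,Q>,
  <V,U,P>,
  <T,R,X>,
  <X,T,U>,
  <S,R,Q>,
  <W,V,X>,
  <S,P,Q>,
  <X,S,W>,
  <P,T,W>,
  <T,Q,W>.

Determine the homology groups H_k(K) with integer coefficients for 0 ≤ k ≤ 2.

H_0 = Z,  H_1 = Z ⊕ Z/2,  H_2 = 0.

We work with the vertex ordering P < Q < R < S < T < U < V < W < X. The simplices of K, each written with vertices in increasing order, are:

  0-simplices (9): P, Q, R, S, T, U, V, W, X
  1-simplices (27): PQ, PS, PT, PU, PV, PW, QR, QS, QT, QV, QW, RS, RT, RU, RV, RX, SU, SW, SX, TU, TW, TX, UV, UX, VW, VX, WX
  2-simplices (18): PQS, PQV, PSW, PTU, PTW, PUV, QRS, QRT, QTW, QVW, RSU, RTX, RUV, RVX, SUX, SWX, TUX, VWX

giving chain groups C_0 ≅ Z^9, C_1 ≅ Z^27, C_2 ≅ Z^18.

The boundary map ∂_1: C_1 → C_0 sends each edge [p,q] (with p < q) to q − p. For instance
  ∂QR = R − Q.
This gives a 9×27 integer matrix of rank 8; reducing to Smith normal form yields diagonal entries (1,1,1,1,1,1,1,1).

The boundary map ∂_2: C_2 → C_1 acts by ∂[p,q,r] = [q,r] − [p,r] + [p,q]. For instance
  ∂RTX = TX − RX + RT,
  ∂SUX = UX − SX + SU.
The 27×18 boundary matrix has rank 18 and Smith normal form diag(1,1,1,1,1,1,1,1,1,1,1,1,1,1,1,1,1,2).

Now H_k = ker ∂_k / im ∂_{k+1}, so:

  H_0: rank C_0 − rank ∂_1 = 9 − 8 = 1, and the invariant factors of ∂_1 are all 1, so H_0 ≅ Z.
  H_1: rank ker ∂_1 − rank ∂_2 = (27 − 8) − 18 = 1, and ∂_2 has invariant factor 2 > 1, so H_1 ≅ Z ⊕ Z/2.
  H_2: rank ker ∂_2 − rank ∂_3 = (18 − 18) − 0 = 0, and there is no ∂_3, so H_2 ≅ 0.

(K is a triangulation of the Klein bottle.)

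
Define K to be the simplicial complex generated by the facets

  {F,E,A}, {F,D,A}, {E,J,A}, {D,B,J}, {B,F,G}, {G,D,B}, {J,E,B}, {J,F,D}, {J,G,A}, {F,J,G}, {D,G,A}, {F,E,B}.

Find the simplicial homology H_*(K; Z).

Fix the vertex order A < B < D < E < F < G < J and write every simplex with vertices in increasing order. Then dim K = 2 and the simplices of K are:

  0-simplices (7): A, B, D, E, F, G, J
  1-simplices (18): AD, AE, AF, AG, AJ, BD, BE, BF, BG, BJ, DF, DG, DJ, EF, EJ, FG, FJ, GJ
  2-simplices (12): ADF, ADG, AEF, AEJ, AGJ, BDG, BDJ, BEF, BEJ, BFG, DFJ, FGJ

so the chain groups are C_0 ≅ Z^7, C_1 ≅ Z^18, C_2 ≅ Z^12.

∂_1: C_1 → C_0 maps an edge to its endpoints' difference, ∂[p,q] = q − p.
As a 7×18 matrix over Z this has rank 6, with invariant factors (1,1,1,1,1,1).

The boundary map ∂_2: C_2 → C_1 acts by ∂[p,q,r] = [q,r] − [p,r] + [p,q]. For instance
  ∂BEF = EF − BF + BE,
  ∂AGJ = GJ − AJ + AG.
As a 18×12 matrix over Z this has rank 12, with invariant factors (1,1,1,1,1,1,1,1,1,1,1,2).

Computing H_k = (kernel of ∂_k) / (image of ∂_{k+1}):

  H_0: rank C_0 − rank ∂_1 = 7 − 6 = 1, and the invariant factors of ∂_1 are all 1, so H_0 = Z.
  H_1: rank ker ∂_1 − rank ∂_2 = (18 − 6) − 12 = 0, and ∂_2 has invariant factor 2 > 1, so H_1 = Z/2.
  H_2: rank ker ∂_2 − rank ∂_3 = (12 − 12) − 0 = 0, and there is no ∂_3, so H_2 = 0.

H_0 = Z,  H_1 = Z/2,  H_2 = 0.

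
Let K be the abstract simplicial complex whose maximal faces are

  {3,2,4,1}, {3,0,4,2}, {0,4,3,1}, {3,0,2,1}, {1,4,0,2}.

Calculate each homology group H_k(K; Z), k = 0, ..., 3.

Order the vertices as 0 < 1 < 2 < 3 < 4. Listing each simplex with vertices in this order, K has dimension 3 with simplices:

  0-simplices (5): [0], [1], [2], [3], [4]
  1-simplices (10): [0,1], [0,2], [0,3], [0,4], [1,2], [1,3], [1,4], [2,3], [2,4], [3,4]
  2-simplices (10): [0,1,2], [0,1,3], [0,1,4], [0,2,3], [0,2,4], [0,3,4], [1,2,3], [1,2,4], [1,3,4], [2,3,4]
  3-simplices (5): [0,1,2,3], [0,1,2,4], [0,1,3,4], [0,2,3,4], [1,2,3,4]

giving chain groups C_0 ≅ Z^5, C_1 ≅ Z^10, C_2 ≅ Z^10, C_3 ≅ Z^5.

Boundary ∂_1: C_1 → C_0 maps an edge to its endpoints' difference, ∂[p,q] = q − p. For instance
  ∂[2,3] = [3] − [2].
As a 5×10 matrix over Z this has rank 4, with invariant factors (1,1,1,1).

∂_2: C_2 → C_1 sends each 2-simplex [p,q,r] to [q,r] − [p,r] + [p,q]. For instance
  ∂[2,3,4] = [3,4] − [2,4] + [2,3],
  ∂[1,2,4] = [2,4] − [1,4] + [1,2].
As a 10×10 matrix over Z this has rank 6, with invariant factors (1,1,1,1,1,1).

Boundary ∂_3: C_3 → C_2 sends each 3-simplex σ to the alternating sum Σ_i (−1)^i (σ with its i-th vertex removed). For instance
  ∂[0,1,3,4] = [1,3,4] − [0,3,4] + [0,1,4] − [0,1,3],
  ∂[1,2,3,4] = [2,3,4] − [1,3,4] + [1,2,4] − [1,2,3].
As a 10×5 matrix over Z this has rank 4, with invariant factors (1,1,1,1).

Reading off H_k = ker ∂_k / im ∂_{k+1}:

  H_0: rank C_0 − rank ∂_1 = 5 − 4 = 1, and the invariant factors of ∂_1 are all 1, so H_0 ≅ Z.
  H_1: rank ker ∂_1 − rank ∂_2 = (10 − 4) − 6 = 0, and the invariant factors of ∂_2 are all 1, so H_1 ≅ 0.
  H_2: rank ker ∂_2 − rank ∂_3 = (10 − 6) − 4 = 0, and the invariant factors of ∂_3 are all 1, so H_2 ≅ 0.
  H_3: rank ker ∂_3 − rank ∂_4 = (5 − 4) − 0 = 1, and there is no ∂_4, so H_3 ≅ Z.

As a check, the Euler characteristic is 5 − 10 + 10 − 5 = 0, which agrees with 1 − 0 + 0 − 1 = 0.

H_0 = Z,  H_1 = 0,  H_2 = 0,  H_3 = Z.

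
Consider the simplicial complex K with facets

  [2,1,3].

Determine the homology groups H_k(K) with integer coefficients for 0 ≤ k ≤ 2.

H_0 ≅ Z,  H_1 = 0,  H_2 = 0.

K has 3 vertices, 3 edges, 1 triangle.
rank ∂_0 = 0, rank ∂_1 = 2 ⇒ b_0 = 3 − 0 − 2 = 1; all invariant factors of ∂_1 are 1 so no torsion. So H_0 = Z.
rank ∂_1 = 2, rank ∂_2 = 1 ⇒ b_1 = 3 − 2 − 1 = 0; all invariant factors of ∂_2 are 1 so no torsion. So H_1 = 0.
rank ∂_2 = 1, rank ∂_3 = 0 ⇒ b_2 = 1 − 1 − 0 = 0. So H_2 = 0.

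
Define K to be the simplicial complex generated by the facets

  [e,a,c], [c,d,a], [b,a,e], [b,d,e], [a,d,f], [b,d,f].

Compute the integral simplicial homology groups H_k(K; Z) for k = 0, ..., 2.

Fix the vertex order a < b < c < d < e < f and write every simplex with vertices in increasing order. Then dim K = 2 and the simplices of K are:

  0-simplices (6): a, b, c, d, e, f
  1-simplices (12): ab, ac, ad, ae, af, bd, be, bf, cd, ce, de, df
  2-simplices (6): abe, acd, ace, adf, bde, bdf

so the chain groups are C_0 ≅ Z^6, C_1 ≅ Z^12, C_2 ≅ Z^6.

Boundary ∂_1: C_1 → C_0 maps an edge to its endpoints' difference, ∂[p,q] = q − p.
As a 6×12 matrix over Z this has rank 5, with invariant factors (1,1,1,1,1).

Boundary ∂_2: C_2 → C_1 maps a triangle to the signed sum of its edges. For instance
  ∂ace = ce − ae + ac,
  ∂acd = cd − ad + ac.
As a 12×6 matrix over Z this has rank 6, with invariant factors (1,1,1,1,1,1).

Now H_k = ker ∂_k / im ∂_{k+1}, so:

  H_0: rank C_0 − rank ∂_1 = 6 − 5 = 1, and the invariant factors of ∂_1 are all 1, so H_0 = Z.
  H_1: rank ker ∂_1 − rank ∂_2 = (12 − 5) − 6 = 1, and the invariant factors of ∂_2 are all 1, so H_1 = Z.
  H_2: rank ker ∂_2 − rank ∂_3 = (6 − 6) − 0 = 0, and there is no ∂_3, so H_2 = 0.

As a check, the Euler characteristic is 6 − 12 + 6 = 0, which agrees with 1 − 1 + 0 = 0.

H_0 ≅ Z,  H_1 ≅ Z,  H_2 = 0.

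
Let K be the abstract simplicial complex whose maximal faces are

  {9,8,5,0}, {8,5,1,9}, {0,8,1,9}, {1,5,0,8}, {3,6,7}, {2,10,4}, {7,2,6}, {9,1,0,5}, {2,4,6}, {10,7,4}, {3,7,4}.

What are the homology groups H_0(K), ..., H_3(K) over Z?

H_0 = Z^2,  H_1 = Z,  H_2 = 0,  H_3 = Z.

We work with the vertex ordering 0 < 1 < 2 < 3 < 4 < 5 < 6 < 7 < 8 < 9 < 10. The simplices of K, each written with vertices in increasing order, are:

  0-simplices (11): [0], [1], [2], [3], [4], [5], [6], [7], [8], [9], [10]
  1-simplices (22): [0,1], [0,5], [0,8], [0,9], [1,5], [1,8], [1,9], [2,4], [2,6], [2,7], [2,10], [3,4], [3,6], [3,7], [4,6], [4,7], [4,10], [5,8], [5,9], [6,7], [7,10], [8,9]
  2-simplices (16): [0,1,5], [0,1,8], [0,1,9], [0,5,8], [0,5,9], [0,8,9], [1,5,8], [1,5,9], [1,8,9], [2,4,6], [2,4,10], [2,6,7], [3,4,7], [3,6,7], [4,7,10], [5,8,9]
  3-simplices (5): [0,1,5,8], [0,1,5,9], [0,1,8,9], [0,5,8,9], [1,5,8,9]

Hence C_0 ≅ Z^11, C_1 ≅ Z^22, C_2 ≅ Z^16, C_3 ≅ Z^5.

∂_1: C_1 → C_0 maps an edge to its endpoints' difference, ∂[p,q] = q − p. For instance
  ∂[5,9] = [9] − [5].
The 11×22 boundary matrix has rank 9 and Smith normal form diag(1,1,1,1,1,1,1,1,1).

∂_2: C_2 → C_1 sends each 2-simplex [p,q,r] to [q,r] − [p,r] + [p,q]. For instance
  ∂[0,8,9] = [8,9] − [0,9] + [0,8],
  ∂[0,1,9] = [1,9] − [0,9] + [0,1].
The 22×16 boundary matrix has rank 12 and Smith normal form diag(1,1,1,1,1,1,1,1,1,1,1,1).

∂_3: C_3 → C_2 sends each 3-simplex σ to the alternating sum Σ_i (−1)^i (σ with its i-th vertex removed). For instance
  ∂[0,5,8,9] = [5,8,9] − [0,8,9] + [0,5,9] − [0,5,8],
  ∂[1,5,8,9] = [5,8,9] − [1,8,9] + [1,5,9] − [1,5,8].
The 16×5 boundary matrix has rank 4 and Smith normal form diag(1,1,1,1).

Now H_k = ker ∂_k / im ∂_{k+1}, so:

  H_0: rank C_0 − rank ∂_1 = 11 − 9 = 2, and the invariant factors of ∂_1 are all 1, so H_0 ≅ Z^2.
  H_1: rank ker ∂_1 − rank ∂_2 = (22 − 9) − 12 = 1, and the invariant factors of ∂_2 are all 1, so H_1 ≅ Z.
  H_2: rank ker ∂_2 − rank ∂_3 = (16 − 12) − 4 = 0, and the invariant factors of ∂_3 are all 1, so H_2 ≅ 0.
  H_3: rank ker ∂_3 − rank ∂_4 = (5 − 4) − 0 = 1, and there is no ∂_4, so H_3 ≅ Z.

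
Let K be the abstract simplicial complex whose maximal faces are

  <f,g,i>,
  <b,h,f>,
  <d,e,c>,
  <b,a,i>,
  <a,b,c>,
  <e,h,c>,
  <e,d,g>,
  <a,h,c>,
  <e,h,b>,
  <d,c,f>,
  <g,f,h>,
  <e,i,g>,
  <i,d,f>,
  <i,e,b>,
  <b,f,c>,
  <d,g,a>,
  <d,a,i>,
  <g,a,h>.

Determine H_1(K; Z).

Fix the vertex order a < b < c < d < e < f < g < h < i and write every simplex with vertices in increasing order. Then dim K = 2 and the simplices of K are:

  0-simplices (9): a, b, c, d, e, f, g, h, i
  1-simplices (27): ab, ac, ad, ag, ah, ai, bc, be, bf, bh, bi, cd, ce, cf, ch, de, df, dg, di, eg, eh, ei, fg, fh, fi, gh, gi
  2-simplices (18): abc, abi, ach, adg, adi, agh, bcf, beh, bei, bfh, cde, cdf, ceh, deg, dfi, egi, fgh, fgi

Hence C_0 ≅ Z^9, C_1 ≅ Z^27, C_2 ≅ Z^18.

Boundary ∂_1: C_1 → C_0 maps an edge to its endpoints' difference, ∂[p,q] = q − p. For instance
  ∂eh = h − e.
This gives a 9×27 integer matrix of rank 8; reducing to Smith normal form yields diagonal entries (1,1,1,1,1,1,1,1).

Boundary ∂_2: C_2 → C_1 acts by ∂[p,q,r] = [q,r] − [p,r] + [p,q]. For instance
  ∂adi = di − ai + ad,
  ∂dfi = fi − di + df.
The 27×18 boundary matrix has rank 18 and Smith normal form diag(1,1,1,1,1,1,1,1,1,1,1,1,1,1,1,1,1,2).

From H_k ≅ ker(∂_k) / im(∂_{k+1}) we obtain:

  H_1: rank ker ∂_1 − rank ∂_2 = (27 − 8) − 18 = 1, and ∂_2 has invariant factor 2 > 1, so H_1 ≅ Z ⊕ Z/2.

H_1 ≅ Z ⊕ Z/2.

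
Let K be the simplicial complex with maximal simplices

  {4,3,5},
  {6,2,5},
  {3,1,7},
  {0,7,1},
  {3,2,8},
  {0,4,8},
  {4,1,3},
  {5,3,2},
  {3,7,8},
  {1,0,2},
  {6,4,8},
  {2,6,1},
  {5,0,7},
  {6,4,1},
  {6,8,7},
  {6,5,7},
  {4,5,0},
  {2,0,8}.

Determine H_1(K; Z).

H_1 = Z^2.

Order the vertices as 0 < 1 < 2 < 3 < 4 < 5 < 6 < 7 < 8. Listing each simplex with vertices in this order, K has dimension 2 with simplices:

  0-simplices (9): [0], [1], [2], [3], [4], [5], [6], [7], [8]
  1-simplices (27): (27 of them)
  2-simplices (18): [0,1,2], [0,1,7], [0,2,8], [0,4,5], [0,4,8], [0,5,7], [1,2,6], [1,3,4], [1,3,7], [1,4,6], [2,3,5], [2,3,8], [2,5,6], [3,4,5], [3,7,8], [4,6,8], [5,6,7], [6,7,8]

so the chain groups are C_0 ≅ Z^9, C_1 ≅ Z^27, C_2 ≅ Z^18.

Boundary ∂_1: C_1 → C_0 is given by ∂[p,q] = [q] − [p]. For instance
  ∂[1,3] = [3] − [1].
This gives a 9×27 integer matrix of rank 8; reducing to Smith normal form yields diagonal entries (1,1,1,1,1,1,1,1).

Boundary ∂_2: C_2 → C_1 sends each 2-simplex [p,q,r] to [q,r] − [p,r] + [p,q]. For instance
  ∂[0,5,7] = [5,7] − [0,7] + [0,5],
  ∂[0,2,8] = [2,8] − [0,8] + [0,2].
The 27×18 boundary matrix has rank 17 and Smith normal form diag(1,1,1,1,1,1,1,1,1,1,1,1,1,1,1,1,1).

Computing H_k = (kernel of ∂_k) / (image of ∂_{k+1}):

  H_1: rank ker ∂_1 − rank ∂_2 = (27 − 8) − 17 = 2, and the invariant factors of ∂_2 are all 1, so H_1 ≅ Z^2.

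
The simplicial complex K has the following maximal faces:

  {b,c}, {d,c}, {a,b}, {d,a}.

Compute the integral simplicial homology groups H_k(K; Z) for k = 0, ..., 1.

Take the total order a < b < c < d on the vertex set. Then K (dimension 1) consists of the simplices:

  0-simplices (4): a, b, c, d
  1-simplices (4): ab, ad, bc, cd

Hence C_0 ≅ Z^4, C_1 ≅ Z^4.

The boundary map ∂_1: C_1 → C_0 is given by ∂[p,q] = [q] − [p].
This gives a 4×4 integer matrix of rank 3; reducing to Smith normal form yields diagonal entries (1,1,1).

Computing H_k = (kernel of ∂_k) / (image of ∂_{k+1}):

  H_0: rank C_0 − rank ∂_1 = 4 − 3 = 1, and the invariant factors of ∂_1 are all 1, so H_0 ≅ Z.
  H_1: rank ker ∂_1 − rank ∂_2 = (4 − 3) − 0 = 1, and there is no ∂_2, so H_1 ≅ Z.

H_0 = Z,  H_1 = Z.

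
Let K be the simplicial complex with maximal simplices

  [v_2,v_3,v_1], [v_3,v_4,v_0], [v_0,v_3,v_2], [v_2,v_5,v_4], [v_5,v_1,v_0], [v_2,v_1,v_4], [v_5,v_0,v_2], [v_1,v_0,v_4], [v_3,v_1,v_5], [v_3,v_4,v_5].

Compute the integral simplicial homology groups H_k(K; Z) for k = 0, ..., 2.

H_0 = Z,  H_1 = Z/2,  H_2 = 0.

K has 6 vertices, 15 edges, 10 triangles.
rank ∂_0 = 0, rank ∂_1 = 5 ⇒ b_0 = 6 − 0 − 5 = 1; all invariant factors of ∂_1 are 1 so no torsion. So H_0 ≅ Z.
rank ∂_1 = 5, rank ∂_2 = 10 ⇒ b_1 = 15 − 5 − 10 = 0; ∂_2 has invariant factor(s) [2] giving torsion. So H_1 ≅ Z/2.
rank ∂_2 = 10, rank ∂_3 = 0 ⇒ b_2 = 10 − 10 − 0 = 0. So H_2 ≅ 0.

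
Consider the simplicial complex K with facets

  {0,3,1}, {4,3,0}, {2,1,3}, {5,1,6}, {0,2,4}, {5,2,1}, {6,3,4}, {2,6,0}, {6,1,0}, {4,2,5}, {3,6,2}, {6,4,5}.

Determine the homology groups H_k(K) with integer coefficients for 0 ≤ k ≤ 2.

H_0 ≅ Z,  H_1 ≅ Z/2Z,  H_2 = 0.

Order the vertices as 0 < 1 < 2 < 3 < 4 < 5 < 6. Listing each simplex with vertices in this order, K has dimension 2 with simplices:

  0-simplices (7): [0], [1], [2], [3], [4], [5], [6]
  1-simplices (18): [0,1], [0,2], [0,3], [0,4], [0,6], [1,2], [1,3], [1,5], [1,6], [2,3], [2,4], [2,5], [2,6], [3,4], [3,6], [4,5], [4,6], [5,6]
  2-simplices (12): [0,1,3], [0,1,6], [0,2,4], [0,2,6], [0,3,4], [1,2,3], [1,2,5], [1,5,6], [2,3,6], [2,4,5], [3,4,6], [4,5,6]

giving chain groups C_0 ≅ Z^7, C_1 ≅ Z^18, C_2 ≅ Z^12.

∂_1: C_1 → C_0 sends each edge [p,q] (with p < q) to q − p.
This gives a 7×18 integer matrix of rank 6; reducing to Smith normal form yields diagonal entries (1,1,1,1,1,1).

The boundary map ∂_2: C_2 → C_1 maps a triangle to the signed sum of its edges. For instance
  ∂[2,4,5] = [4,5] − [2,5] + [2,4],
  ∂[0,2,6] = [2,6] − [0,6] + [0,2].
The resulting 18×12 matrix has rank 12, and its Smith normal form has invariant factors (1,1,1,1,1,1,1,1,1,1,1,2).

Now H_k = ker ∂_k / im ∂_{k+1}, so:

  H_0: rank C_0 − rank ∂_1 = 7 − 6 = 1, and the invariant factors of ∂_1 are all 1, so H_0 ≅ Z.
  H_1: rank ker ∂_1 − rank ∂_2 = (18 − 6) − 12 = 0, and ∂_2 has invariant factor 2 > 1, so H_1 ≅ Z/2Z.
  H_2: rank ker ∂_2 − rank ∂_3 = (12 − 12) − 0 = 0, and there is no ∂_3, so H_2 ≅ 0.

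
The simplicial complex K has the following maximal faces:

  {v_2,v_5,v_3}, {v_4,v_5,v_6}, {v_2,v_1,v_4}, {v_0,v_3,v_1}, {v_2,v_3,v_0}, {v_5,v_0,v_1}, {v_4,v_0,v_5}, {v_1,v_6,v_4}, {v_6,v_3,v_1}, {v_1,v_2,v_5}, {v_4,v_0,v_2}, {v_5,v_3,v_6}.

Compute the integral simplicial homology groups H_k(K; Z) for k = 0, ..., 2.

Take the total order v_0 < v_1 < v_2 < v_3 < v_4 < v_5 < v_6 on the vertex set. Then K (dimension 2) consists of the simplices:

  0-simplices (7): [v_0], [v_1], [v_2], [v_3], [v_4], [v_5], [v_6]
  1-simplices (18): (18 of them)
  2-simplices (12): (12 of them)

Hence C_0 ≅ Z^7, C_1 ≅ Z^18, C_2 ≅ Z^12.

The boundary map ∂_1: C_1 → C_0 maps an edge to its endpoints' difference, ∂[p,q] = q − p. For instance
  ∂[v_3,v_6] = [v_6] − [v_3].
The 7×18 boundary matrix has rank 6 and Smith normal form diag(1,1,1,1,1,1).

The boundary map ∂_2: C_2 → C_1 sends each 2-simplex [p,q,r] to [q,r] − [p,r] + [p,q]. For instance
  ∂[v_1,v_2,v_4] = [v_2,v_4] − [v_1,v_4] + [v_1,v_2],
  ∂[v_1,v_4,v_6] = [v_4,v_6] − [v_1,v_6] + [v_1,v_4].
The resulting 18×12 matrix has rank 12, and its Smith normal form has invariant factors (1,1,1,1,1,1,1,1,1,1,1,2).

Now H_k = ker ∂_k / im ∂_{k+1}, so:

  H_0: rank C_0 − rank ∂_1 = 7 − 6 = 1, and the invariant factors of ∂_1 are all 1, so H_0 ≅ Z.
  H_1: rank ker ∂_1 − rank ∂_2 = (18 − 6) − 12 = 0, and ∂_2 has invariant factor 2 > 1, so H_1 ≅ Z/2.
  H_2: rank ker ∂_2 − rank ∂_3 = (12 − 12) − 0 = 0, and there is no ∂_3, so H_2 ≅ 0.

H_0 ≅ Z,  H_1 ≅ Z/2,  H_2 = 0.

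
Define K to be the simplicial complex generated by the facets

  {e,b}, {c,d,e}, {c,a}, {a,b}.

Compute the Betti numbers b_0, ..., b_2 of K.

b_0 = 1, b_1 = 1, b_2 = 0.

We work with the vertex ordering a < b < c < d < e. The simplices of K, each written with vertices in increasing order, are:

  0-simplices (5): a, b, c, d, e
  1-simplices (6): ab, ac, be, cd, ce, de
  2-simplices (1): cde

so the chain groups are C_0 ≅ Z^5, C_1 ≅ Z^6, C_2 ≅ Z^1.

∂_1: C_1 → C_0 maps an edge to its endpoints' difference, ∂[p,q] = q − p. For instance
  ∂ac = c − a.
As a 5×6 matrix over Z this has rank 4, with invariant factors (1,1,1,1).

Boundary ∂_2: C_2 → C_1 acts by ∂[p,q,r] = [q,r] − [p,r] + [p,q]. For instance
  ∂cde = de − ce + cd.
The resulting 6×1 matrix has rank 1, and its Smith normal form has invariant factors (1).

Reading off H_k = ker ∂_k / im ∂_{k+1}:

  H_0: rank C_0 − rank ∂_1 = 5 − 4 = 1, and the invariant factors of ∂_1 are all 1, so H_0 ≅ Z.
  H_1: rank ker ∂_1 − rank ∂_2 = (6 − 4) − 1 = 1, and the invariant factors of ∂_2 are all 1, so H_1 ≅ Z.
  H_2: rank ker ∂_2 − rank ∂_3 = (1 − 1) − 0 = 0, and there is no ∂_3, so H_2 ≅ 0.

Hence the Betti numbers are b_0 = 1, b_1 = 1, b_2 = 0.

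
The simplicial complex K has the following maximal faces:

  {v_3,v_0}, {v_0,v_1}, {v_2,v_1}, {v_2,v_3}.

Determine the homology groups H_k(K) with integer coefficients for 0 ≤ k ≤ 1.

H_0 ≅ Z,  H_1 ≅ Z.

Fix the vertex order v_0 < v_1 < v_2 < v_3 and write every simplex with vertices in increasing order. Then dim K = 1 and the simplices of K are:

  0-simplices (4): [v_0], [v_1], [v_2], [v_3]
  1-simplices (4): [v_0,v_1], [v_0,v_3], [v_1,v_2], [v_2,v_3]

giving chain groups C_0 ≅ Z^4, C_1 ≅ Z^4.

The boundary map ∂_1: C_1 → C_0 maps an edge to its endpoints' difference, ∂[p,q] = q − p. For instance
  ∂[v_1,v_2] = [v_2] − [v_1].
The 4×4 boundary matrix has rank 3 and Smith normal form diag(1,1,1).

From H_k ≅ ker(∂_k) / im(∂_{k+1}) we obtain:

  H_0: rank C_0 − rank ∂_1 = 4 − 3 = 1, and the invariant factors of ∂_1 are all 1, so H_0 = Z.
  H_1: rank ker ∂_1 − rank ∂_2 = (4 − 3) − 0 = 1, and there is no ∂_2, so H_1 = Z.

As a check, the Euler characteristic is 4 − 4 = 0, which agrees with 1 − 1 = 0.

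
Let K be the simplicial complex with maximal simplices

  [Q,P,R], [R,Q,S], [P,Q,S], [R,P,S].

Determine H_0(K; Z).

Fix the vertex order P < Q < R < S and write every simplex with vertices in increasing order. Then dim K = 2 and the simplices of K are:

  0-simplices (4): P, Q, R, S
  1-simplices (6): PQ, PR, PS, QR, QS, RS
  2-simplices (4): PQR, PQS, PRS, QRS

so the chain groups are C_0 ≅ Z^4, C_1 ≅ Z^6, C_2 ≅ Z^4.

The boundary map ∂_1: C_1 → C_0 maps an edge to its endpoints' difference, ∂[p,q] = q − p.
This gives a 4×6 integer matrix of rank 3; reducing to Smith normal form yields diagonal entries (1,1,1).

The boundary map ∂_2: C_2 → C_1 maps a triangle to the signed sum of its edges. For instance
  ∂PQR = QR − PR + PQ,
  ∂PQS = QS − PS + PQ.
This gives a 6×4 integer matrix of rank 3; reducing to Smith normal form yields diagonal entries (1,1,1).

From H_k ≅ ker(∂_k) / im(∂_{k+1}) we obtain:

  H_0: rank C_0 − rank ∂_1 = 4 − 3 = 1, and the invariant factors of ∂_1 are all 1, so H_0 = Z.

H_0 ≅ Z.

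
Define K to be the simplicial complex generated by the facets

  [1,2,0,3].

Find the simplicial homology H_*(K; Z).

K has 4 vertices, 6 edges, 4 triangles, 1 3-simplex.
rank ∂_0 = 0, rank ∂_1 = 3 ⇒ b_0 = 4 − 0 − 3 = 1; all invariant factors of ∂_1 are 1 so no torsion. So H_0 ≅ Z.
rank ∂_1 = 3, rank ∂_2 = 3 ⇒ b_1 = 6 − 3 − 3 = 0; all invariant factors of ∂_2 are 1 so no torsion. So H_1 ≅ 0.
rank ∂_2 = 3, rank ∂_3 = 1 ⇒ b_2 = 4 − 3 − 1 = 0; all invariant factors of ∂_3 are 1 so no torsion. So H_2 ≅ 0.
rank ∂_3 = 1, rank ∂_4 = 0 ⇒ b_3 = 1 − 1 − 0 = 0. So H_3 ≅ 0.

H_0 = Z,  H_1 = 0,  H_2 = 0,  H_3 = 0.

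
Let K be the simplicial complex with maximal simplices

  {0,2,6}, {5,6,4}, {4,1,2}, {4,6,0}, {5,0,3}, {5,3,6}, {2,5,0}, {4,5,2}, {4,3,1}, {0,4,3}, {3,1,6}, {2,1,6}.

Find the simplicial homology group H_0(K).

H_0 = Z.

Fix the vertex order 0 < 1 < 2 < 3 < 4 < 5 < 6 and write every simplex with vertices in increasing order. Then dim K = 2 and the simplices of K are:

  0-simplices (7): [0], [1], [2], [3], [4], [5], [6]
  1-simplices (18): [0,2], [0,3], [0,4], [0,5], [0,6], [1,2], [1,3], [1,4], [1,6], [2,4], [2,5], [2,6], [3,4], [3,5], [3,6], [4,5], [4,6], [5,6]
  2-simplices (12): [0,2,5], [0,2,6], [0,3,4], [0,3,5], [0,4,6], [1,2,4], [1,2,6], [1,3,4], [1,3,6], [2,4,5], [3,5,6], [4,5,6]

Hence C_0 ≅ Z^7, C_1 ≅ Z^18, C_2 ≅ Z^12.

Boundary ∂_1: C_1 → C_0 sends each edge [p,q] (with p < q) to q − p.
As a 7×18 matrix over Z this has rank 6, with invariant factors (1,1,1,1,1,1).

The boundary map ∂_2: C_2 → C_1 sends each 2-simplex [p,q,r] to [q,r] − [p,r] + [p,q]. For instance
  ∂[1,2,6] = [2,6] − [1,6] + [1,2],
  ∂[2,4,5] = [4,5] − [2,5] + [2,4].
The 18×12 boundary matrix has rank 12 and Smith normal form diag(1,1,1,1,1,1,1,1,1,1,1,2).

Now H_k = ker ∂_k / im ∂_{k+1}, so:

  H_0: rank C_0 − rank ∂_1 = 7 − 6 = 1, and the invariant factors of ∂_1 are all 1, so H_0 = Z.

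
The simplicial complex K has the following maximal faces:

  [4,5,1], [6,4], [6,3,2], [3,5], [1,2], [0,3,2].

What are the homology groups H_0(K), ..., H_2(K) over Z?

Fix the vertex order 0 < 1 < 2 < 3 < 4 < 5 < 6 and write every simplex with vertices in increasing order. Then dim K = 2 and the simplices of K are:

  0-simplices (7): [0], [1], [2], [3], [4], [5], [6]
  1-simplices (11): [0,2], [0,3], [1,2], [1,4], [1,5], [2,3], [2,6], [3,5], [3,6], [4,5], [4,6]
  2-simplices (3): [0,2,3], [1,4,5], [2,3,6]

Hence C_0 ≅ Z^7, C_1 ≅ Z^11, C_2 ≅ Z^3.

Boundary ∂_1: C_1 → C_0 is given by ∂[p,q] = [q] − [p].
The resulting 7×11 matrix has rank 6, and its Smith normal form has invariant factors (1,1,1,1,1,1).

∂_2: C_2 → C_1 acts by ∂[p,q,r] = [q,r] − [p,r] + [p,q]. For instance
  ∂[1,4,5] = [4,5] − [1,5] + [1,4],
  ∂[0,2,3] = [2,3] − [0,3] + [0,2].
The 11×3 boundary matrix has rank 3 and Smith normal form diag(1,1,1).

From H_k ≅ ker(∂_k) / im(∂_{k+1}) we obtain:

  H_0: rank C_0 − rank ∂_1 = 7 − 6 = 1, and the invariant factors of ∂_1 are all 1, so H_0 = Z.
  H_1: rank ker ∂_1 − rank ∂_2 = (11 − 6) − 3 = 2, and the invariant factors of ∂_2 are all 1, so H_1 = Z^2.
  H_2: rank ker ∂_2 − rank ∂_3 = (3 − 3) − 0 = 0, and there is no ∂_3, so H_2 = 0.

As a check, the Euler characteristic is 7 − 11 + 3 = -1, which agrees with 1 − 2 + 0 = -1.

H_0 ≅ Z,  H_1 ≅ Z^2,  H_2 = 0.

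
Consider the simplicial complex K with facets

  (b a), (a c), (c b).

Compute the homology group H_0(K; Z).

H_0 = Z.

Fix the vertex order a < b < c and write every simplex with vertices in increasing order. Then dim K = 1 and the simplices of K are:

  0-simplices (3): a, b, c
  1-simplices (3): ab, ac, bc

Hence C_0 ≅ Z^3, C_1 ≅ Z^3.

The boundary map ∂_1: C_1 → C_0 sends each edge [p,q] (with p < q) to q − p. For instance
  ∂bc = c − b.
The 3×3 boundary matrix has rank 2 and Smith normal form diag(1,1).

Now H_k = ker ∂_k / im ∂_{k+1}, so:

  H_0: rank C_0 − rank ∂_1 = 3 − 2 = 1, and the invariant factors of ∂_1 are all 1, so H_0 ≅ Z.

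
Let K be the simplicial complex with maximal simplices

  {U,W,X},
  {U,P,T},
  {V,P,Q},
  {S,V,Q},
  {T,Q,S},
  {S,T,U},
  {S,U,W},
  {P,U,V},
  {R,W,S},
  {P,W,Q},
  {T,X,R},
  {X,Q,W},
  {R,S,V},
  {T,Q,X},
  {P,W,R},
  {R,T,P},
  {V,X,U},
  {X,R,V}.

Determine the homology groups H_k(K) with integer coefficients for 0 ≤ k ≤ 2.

H_0 ≅ Z,  H_1 ≅ Z^2,  H_2 ≅ Z.

Take the total order P < Q < R < S < T < U < V < W < X on the vertex set. Then K (dimension 2) consists of the simplices:

  0-simplices (9): P, Q, R, S, T, U, V, W, X
  1-simplices (27): PQ, PR, PT, PU, PV, PW, QS, QT, QV, QW, QX, RS, RT, RV, RW, RX, ST, SU, SV, SW, TU, TX, UV, UW, UX, VX, WX
  2-simplices (18): PQV, PQW, PRT, PRW, PTU, PUV, QST, QSV, QTX, QWX, RSV, RSW, RTX, RVX, STU, SUW, UVX, UWX

so the chain groups are C_0 ≅ Z^9, C_1 ≅ Z^27, C_2 ≅ Z^18.

Boundary ∂_1: C_1 → C_0 maps an edge to its endpoints' difference, ∂[p,q] = q − p. For instance
  ∂RT = T − R.
This gives a 9×27 integer matrix of rank 8; reducing to Smith normal form yields diagonal entries (1,1,1,1,1,1,1,1).

∂_2: C_2 → C_1 acts by ∂[p,q,r] = [q,r] − [p,r] + [p,q]. For instance
  ∂STU = TU − SU + ST,
  ∂PUV = UV − PV + PU.
This gives a 27×18 integer matrix of rank 17; reducing to Smith normal form yields diagonal entries (1,1,1,1,1,1,1,1,1,1,1,1,1,1,1,1,1).

Computing H_k = (kernel of ∂_k) / (image of ∂_{k+1}):

  H_0: rank C_0 − rank ∂_1 = 9 − 8 = 1, and the invariant factors of ∂_1 are all 1, so H_0 = Z.
  H_1: rank ker ∂_1 − rank ∂_2 = (27 − 8) − 17 = 2, and the invariant factors of ∂_2 are all 1, so H_1 = Z^2.
  H_2: rank ker ∂_2 − rank ∂_3 = (18 − 17) − 0 = 1, and there is no ∂_3, so H_2 = Z.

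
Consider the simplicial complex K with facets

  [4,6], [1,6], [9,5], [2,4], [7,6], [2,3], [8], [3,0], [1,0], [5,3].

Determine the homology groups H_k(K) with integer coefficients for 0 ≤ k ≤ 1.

H_0 = Z^2,  H_1 = Z.

Order the vertices as 0 < 1 < 2 < 3 < 4 < 5 < 6 < 7 < 8 < 9. Listing each simplex with vertices in this order, K has dimension 1 with simplices:

  0-simplices (10): [0], [1], [2], [3], [4], [5], [6], [7], [8], [9]
  1-simplices (9): [0,1], [0,3], [1,6], [2,3], [2,4], [3,5], [4,6], [5,9], [6,7]

so the chain groups are C_0 ≅ Z^10, C_1 ≅ Z^9.

∂_1: C_1 → C_0 sends each edge [p,q] (with p < q) to q − p.
The 10×9 boundary matrix has rank 8 and Smith normal form diag(1,1,1,1,1,1,1,1).

Now H_k = ker ∂_k / im ∂_{k+1}, so:

  H_0: rank C_0 − rank ∂_1 = 10 − 8 = 2, and the invariant factors of ∂_1 are all 1, so H_0 = Z^2.
  H_1: rank ker ∂_1 − rank ∂_2 = (9 − 8) − 0 = 1, and there is no ∂_2, so H_1 = Z.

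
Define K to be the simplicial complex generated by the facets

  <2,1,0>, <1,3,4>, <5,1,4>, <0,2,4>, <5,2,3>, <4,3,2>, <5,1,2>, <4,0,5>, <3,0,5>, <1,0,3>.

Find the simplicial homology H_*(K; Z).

H_0 = Z,  H_1 = Z_2,  H_2 = 0.

Take the total order 0 < 1 < 2 < 3 < 4 < 5 on the vertex set. Then K (dimension 2) consists of the simplices:

  0-simplices (6): [0], [1], [2], [3], [4], [5]
  1-simplices (15): [0,1], [0,2], [0,3], [0,4], [0,5], [1,2], [1,3], [1,4], [1,5], [2,3], [2,4], [2,5], [3,4], [3,5], [4,5]
  2-simplices (10): [0,1,2], [0,1,3], [0,2,4], [0,3,5], [0,4,5], [1,2,5], [1,3,4], [1,4,5], [2,3,4], [2,3,5]

giving chain groups C_0 ≅ Z^6, C_1 ≅ Z^15, C_2 ≅ Z^10.

Boundary ∂_1: C_1 → C_0 is given by ∂[p,q] = [q] − [p]. For instance
  ∂[2,5] = [5] − [2].
This gives a 6×15 integer matrix of rank 5; reducing to Smith normal form yields diagonal entries (1,1,1,1,1).

The boundary map ∂_2: C_2 → C_1 acts by ∂[p,q,r] = [q,r] − [p,r] + [p,q]. For instance
  ∂[0,2,4] = [2,4] − [0,4] + [0,2],
  ∂[1,4,5] = [4,5] − [1,5] + [1,4].
As a 15×10 matrix over Z this has rank 10, with invariant factors (1,1,1,1,1,1,1,1,1,2).

From H_k ≅ ker(∂_k) / im(∂_{k+1}) we obtain:

  H_0: rank C_0 − rank ∂_1 = 6 − 5 = 1, and the invariant factors of ∂_1 are all 1, so H_0 = Z.
  H_1: rank ker ∂_1 − rank ∂_2 = (15 − 5) − 10 = 0, and ∂_2 has invariant factor 2 > 1, so H_1 = Z_2.
  H_2: rank ker ∂_2 − rank ∂_3 = (10 − 10) − 0 = 0, and there is no ∂_3, so H_2 = 0.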